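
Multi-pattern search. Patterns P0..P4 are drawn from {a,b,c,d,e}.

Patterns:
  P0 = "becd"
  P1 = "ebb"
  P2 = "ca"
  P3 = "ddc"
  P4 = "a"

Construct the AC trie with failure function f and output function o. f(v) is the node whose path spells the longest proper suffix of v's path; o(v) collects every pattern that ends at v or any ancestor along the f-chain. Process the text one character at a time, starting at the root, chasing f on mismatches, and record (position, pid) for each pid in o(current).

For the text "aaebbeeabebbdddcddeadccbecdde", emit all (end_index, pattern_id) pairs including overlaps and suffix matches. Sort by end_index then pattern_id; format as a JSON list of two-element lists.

Construct AC machine:
Trie (insert patterns):
  n0 'ε': a→13 b→1 c→8 d→10 e→5
  n1 'b': e→2
  n2 'be': c→3
  n3 'bec': d→4
  n4 'becd': ·  [P0 ends]
  n5 'e': b→6
  n6 'eb': b→7
  n7 'ebb': ·  [P1 ends]
  n8 'c': a→9
  n9 'ca': ·  [P2 ends]
  n10 'd': d→11
  n11 'dd': c→12
  n12 'ddc': ·  [P3 ends]
  n13 'a': ·  [P4 ends]

BFS fail/out derivation:
  n1('b'): parent n0 fail=0; on 'b' 0 → fail=0;  out ∅∪∅=∅
  n5('e'): parent n0 fail=0; on 'e' 0 → fail=0;  out ∅∪∅=∅
  n8('c'): parent n0 fail=0; on 'c' 0 → fail=0;  out ∅∪∅=∅
  n10('d'): parent n0 fail=0; on 'd' 0 → fail=0;  out ∅∪∅=∅
  n13('a'): parent n0 fail=0; on 'a' 0 → fail=0;  out {4}∪∅={4}
  n2('be'): parent n1 fail=0; on 'e' 0 → fail=5;  out ∅∪∅=∅
  n6('eb'): parent n5 fail=0; on 'b' 0 → fail=1;  out ∅∪∅=∅
  n9('ca'): parent n8 fail=0; on 'a' 0 → fail=13;  out {2}∪{4}={2,4}
  n11('dd'): parent n10 fail=0; on 'd' 0 → fail=10;  out ∅∪∅=∅
  n3('bec'): parent n2 fail=5; on 'c' 5→0 → fail=8;  out ∅∪∅=∅
  n7('ebb'): parent n6 fail=1; on 'b' 1→0 → fail=1;  out {1}∪∅={1}
  n12('ddc'): parent n11 fail=10; on 'c' 10→0 → fail=8;  out {3}∪∅={3}
  n4('becd'): parent n3 fail=8; on 'd' 8→0 → fail=10;  out {0}∪∅={0}

Scan:
[0] read 'a'  n0⇒n13  → match P4@[0:0]
[1] read 'a'  n13⇒n13 (fail-walked)  → match P4@[1:1]
[2] read 'e'  n13⇒n5 (fail-walked)
[3] read 'b'  n5⇒n6
[4] read 'b'  n6⇒n7  → match P1@[2:4]
[5] read 'e'  n7⇒n2 (fail-walked)
[6] read 'e'  n2⇒n5 (fail-walked)
[7] read 'a'  n5⇒n13 (fail-walked)  → match P4@[7:7]
[8] read 'b'  n13⇒n1 (fail-walked)
[9] read 'e'  n1⇒n2
[10] read 'b'  n2⇒n6 (fail-walked)
[11] read 'b'  n6⇒n7  → match P1@[9:11]
[12] read 'd'  n7⇒n10 (fail-walked)
[13] read 'd'  n10⇒n11
[14] read 'd'  n11⇒n11 (fail-walked)
[15] read 'c'  n11⇒n12  → match P3@[13:15]
[16] read 'd'  n12⇒n10 (fail-walked)
[17] read 'd'  n10⇒n11
[18] read 'e'  n11⇒n5 (fail-walked)
[19] read 'a'  n5⇒n13 (fail-walked)  → match P4@[19:19]
[20] read 'd'  n13⇒n10 (fail-walked)
[21] read 'c'  n10⇒n8 (fail-walked)
[22] read 'c'  n8⇒n8 (fail-walked)
[23] read 'b'  n8⇒n1 (fail-walked)
[24] read 'e'  n1⇒n2
[25] read 'c'  n2⇒n3
[26] read 'd'  n3⇒n4  → match P0@[23:26]
[27] read 'd'  n4⇒n11 (fail-walked)
[28] read 'e'  n11⇒n5 (fail-walked)

Result: [[0,4],[1,4],[4,1],[7,4],[11,1],[15,3],[19,4],[26,0]]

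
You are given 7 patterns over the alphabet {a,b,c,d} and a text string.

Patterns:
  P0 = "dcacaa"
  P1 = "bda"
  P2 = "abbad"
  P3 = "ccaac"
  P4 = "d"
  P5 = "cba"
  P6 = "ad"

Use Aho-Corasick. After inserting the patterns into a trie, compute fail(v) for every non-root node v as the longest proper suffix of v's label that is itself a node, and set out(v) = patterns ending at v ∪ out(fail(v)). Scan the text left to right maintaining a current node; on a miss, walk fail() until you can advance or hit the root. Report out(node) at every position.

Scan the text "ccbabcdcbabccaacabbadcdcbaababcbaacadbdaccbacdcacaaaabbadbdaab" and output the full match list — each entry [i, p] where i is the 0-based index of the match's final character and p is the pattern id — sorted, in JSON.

Build automaton:
Trie nodes:
  n0 'ε': a→10 b→7 c→15 d→1
  n1 'd': c→2  [P4 ends]
  n2 'dc': a→3
  n3 'dca': c→4
  n4 'dcac': a→5
  n5 'dcaca': a→6
  n6 'dcacaa': ·  [P0 ends]
  n7 'b': d→8
  n8 'bd': a→9
  n9 'bda': ·  [P1 ends]
  n10 'a': b→11 d→22
  n11 'ab': b→12
  n12 'abb': a→13
  n13 'abba': d→14
  n14 'abbad': ·  [P2 ends]
  n15 'c': b→20 c→16
  n16 'cc': a→17
  n17 'cca': a→18
  n18 'ccaa': c→19
  n19 'ccaac': ·  [P3 ends]
  n20 'cb': a→21
  n21 'cba': ·  [P5 ends]
  n22 'ad': ·  [P6 ends]

Failure links (BFS by depth):
  fail(1) 'd': from fail(0)=0 chase 'd': 0 ⇒ 0;  out={4}∪out(0)={4}
  fail(7) 'b': from fail(0)=0 chase 'b': 0 ⇒ 0;  out=∅∪out(0)=∅
  fail(10) 'a': from fail(0)=0 chase 'a': 0 ⇒ 0;  out=∅∪out(0)=∅
  fail(15) 'c': from fail(0)=0 chase 'c': 0 ⇒ 0;  out=∅∪out(0)=∅
  fail(2) 'dc': from fail(1)=0 chase 'c': 0 ⇒ 15;  out=∅∪out(15)=∅
  fail(8) 'bd': from fail(7)=0 chase 'd': 0 ⇒ 1;  out=∅∪out(1)={4}
  fail(11) 'ab': from fail(10)=0 chase 'b': 0 ⇒ 7;  out=∅∪out(7)=∅
  fail(16) 'cc': from fail(15)=0 chase 'c': 0 ⇒ 15;  out=∅∪out(15)=∅
  fail(20) 'cb': from fail(15)=0 chase 'b': 0 ⇒ 7;  out=∅∪out(7)=∅
  fail(22) 'ad': from fail(10)=0 chase 'd': 0 ⇒ 1;  out={6}∪out(1)={4,6}
  fail(3) 'dca': from fail(2)=15 chase 'a': 15→0 ⇒ 10;  out=∅∪out(10)=∅
  fail(9) 'bda': from fail(8)=1 chase 'a': 1→0 ⇒ 10;  out={1}∪out(10)={1}
  fail(12) 'abb': from fail(11)=7 chase 'b': 7→0 ⇒ 7;  out=∅∪out(7)=∅
  fail(17) 'cca': from fail(16)=15 chase 'a': 15→0 ⇒ 10;  out=∅∪out(10)=∅
  fail(21) 'cba': from fail(20)=7 chase 'a': 7→0 ⇒ 10;  out={5}∪out(10)={5}
  fail(4) 'dcac': from fail(3)=10 chase 'c': 10→0 ⇒ 15;  out=∅∪out(15)=∅
  fail(13) 'abba': from fail(12)=7 chase 'a': 7→0 ⇒ 10;  out=∅∪out(10)=∅
  fail(18) 'ccaa': from fail(17)=10 chase 'a': 10→0 ⇒ 10;  out=∅∪out(10)=∅
  fail(5) 'dcaca': from fail(4)=15 chase 'a': 15→0 ⇒ 10;  out=∅∪out(10)=∅
  fail(14) 'abbad': from fail(13)=10 chase 'd': 10 ⇒ 22;  out={2}∪out(22)={2,4,6}
  fail(19) 'ccaac': from fail(18)=10 chase 'c': 10→0 ⇒ 15;  out={3}∪out(15)={3}
  fail(6) 'dcacaa': from fail(5)=10 chase 'a': 10→0 ⇒ 10;  out={0}∪out(10)={0}

Run:
[0] read 'c'  n0⇒n15
[1] read 'c'  n15⇒n16
[2] read 'b'  n16⇒n20 (via fail)
[3] read 'a'  n20⇒n21  ** P5@[1:3]
[4] read 'b'  n21⇒n11 (via fail)
[5] read 'c'  n11⇒n15 (via fail)
[6] read 'd'  n15⇒n1 (via fail)  ** P4@[6:6]
[7] read 'c'  n1⇒n2
[8] read 'b'  n2⇒n20 (via fail)
[9] read 'a'  n20⇒n21  ** P5@[7:9]
[10] read 'b'  n21⇒n11 (via fail)
[11] read 'c'  n11⇒n15 (via fail)
[12] read 'c'  n15⇒n16
[13] read 'a'  n16⇒n17
[14] read 'a'  n17⇒n18
[15] read 'c'  n18⇒n19  ** P3@[11:15]
[16] read 'a'  n19⇒n10 (via fail)
[17] read 'b'  n10⇒n11
[18] read 'b'  n11⇒n12
[19] read 'a'  n12⇒n13
[20] read 'd'  n13⇒n14  ** P2@[16:20],P4@[20:20],P6@[19:20]
[21] read 'c'  n14⇒n2 (via fail)
[22] read 'd'  n2⇒n1 (via fail)  ** P4@[22:22]
[23] read 'c'  n1⇒n2
[24] read 'b'  n2⇒n20 (via fail)
[25] read 'a'  n20⇒n21  ** P5@[23:25]
[26] read 'a'  n21⇒n10 (via fail)
[27] read 'b'  n10⇒n11
[28] read 'a'  n11⇒n10 (via fail)
[29] read 'b'  n10⇒n11
[30] read 'c'  n11⇒n15 (via fail)
[31] read 'b'  n15⇒n20
[32] read 'a'  n20⇒n21  ** P5@[30:32]
[33] read 'a'  n21⇒n10 (via fail)
[34] read 'c'  n10⇒n15 (via fail)
[35] read 'a'  n15⇒n10 (via fail)
[36] read 'd'  n10⇒n22  ** P4@[36:36],P6@[35:36]
[37] read 'b'  n22⇒n7 (via fail)
[38] read 'd'  n7⇒n8  ** P4@[38:38]
[39] read 'a'  n8⇒n9  ** P1@[37:39]
[40] read 'c'  n9⇒n15 (via fail)
[41] read 'c'  n15⇒n16
[42] read 'b'  n16⇒n20 (via fail)
[43] read 'a'  n20⇒n21  ** P5@[41:43]
[44] read 'c'  n21⇒n15 (via fail)
[45] read 'd'  n15⇒n1 (via fail)  ** P4@[45:45]
[46] read 'c'  n1⇒n2
[47] read 'a'  n2⇒n3
[48] read 'c'  n3⇒n4
[49] read 'a'  n4⇒n5
[50] read 'a'  n5⇒n6  ** P0@[45:50]
[51] read 'a'  n6⇒n10 (via fail)
[52] read 'a'  n10⇒n10 (via fail)
[53] read 'b'  n10⇒n11
[54] read 'b'  n11⇒n12
[55] read 'a'  n12⇒n13
[56] read 'd'  n13⇒n14  ** P2@[52:56],P4@[56:56],P6@[55:56]
[57] read 'b'  n14⇒n7 (via fail)
[58] read 'd'  n7⇒n8  ** P4@[58:58]
[59] read 'a'  n8⇒n9  ** P1@[57:59]
[60] read 'a'  n9⇒n10 (via fail)
[61] read 'b'  n10⇒n11

Result: [[3,5],[6,4],[9,5],[15,3],[20,2],[20,4],[20,6],[22,4],[25,5],[32,5],[36,4],[36,6],[38,4],[39,1],[43,5],[45,4],[50,0],[56,2],[56,4],[56,6],[58,4],[59,1]]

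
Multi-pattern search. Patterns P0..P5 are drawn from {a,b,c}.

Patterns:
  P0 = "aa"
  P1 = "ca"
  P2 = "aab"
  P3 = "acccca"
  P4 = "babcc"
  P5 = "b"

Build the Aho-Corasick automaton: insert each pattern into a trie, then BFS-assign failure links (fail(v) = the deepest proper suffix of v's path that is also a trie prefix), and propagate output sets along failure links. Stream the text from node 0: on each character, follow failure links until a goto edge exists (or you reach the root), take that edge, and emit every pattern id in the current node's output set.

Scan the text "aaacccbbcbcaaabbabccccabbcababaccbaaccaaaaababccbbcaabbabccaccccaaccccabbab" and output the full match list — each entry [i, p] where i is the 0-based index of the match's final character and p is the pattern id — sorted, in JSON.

Build automaton:
Trie (insert patterns):
  n0 'ε': a→1 b→11 c→3
  n1 'a': a→2 c→6
  n2 'aa': b→5  ←P0
  n3 'c': a→4
  n4 'ca': ·  ←P1
  n5 'aab': ·  ←P2
  n6 'ac': c→7
  n7 'acc': c→8
  n8 'accc': c→9
  n9 'acccc': a→10
  n10 'acccca': ·  ←P3
  n11 'b': a→12  ←P5
  n12 'ba': b→13
  n13 'bab': c→14
  n14 'babc': c→15
  n15 'babcc': ·  ←P4

BFS fail/out derivation:
  n1('a'): parent n0 fail=0; on 'a' 0 → fail=0;  out ∅∪∅=∅
  n3('c'): parent n0 fail=0; on 'c' 0 → fail=0;  out ∅∪∅=∅
  n11('b'): parent n0 fail=0; on 'b' 0 → fail=0;  out {5}∪∅={5}
  n2('aa'): parent n1 fail=0; on 'a' 0 → fail=1;  out {0}∪∅={0}
  n4('ca'): parent n3 fail=0; on 'a' 0 → fail=1;  out {1}∪∅={1}
  n6('ac'): parent n1 fail=0; on 'c' 0 → fail=3;  out ∅∪∅=∅
  n12('ba'): parent n11 fail=0; on 'a' 0 → fail=1;  out ∅∪∅=∅
  n5('aab'): parent n2 fail=1; on 'b' 1→0 → fail=11;  out {2}∪{5}={2,5}
  n7('acc'): parent n6 fail=3; on 'c' 3→0 → fail=3;  out ∅∪∅=∅
  n13('bab'): parent n12 fail=1; on 'b' 1→0 → fail=11;  out ∅∪{5}={5}
  n8('accc'): parent n7 fail=3; on 'c' 3→0 → fail=3;  out ∅∪∅=∅
  n14('babc'): parent n13 fail=11; on 'c' 11→0 → fail=3;  out ∅∪∅=∅
  n9('acccc'): parent n8 fail=3; on 'c' 3→0 → fail=3;  out ∅∪∅=∅
  n15('babcc'): parent n14 fail=3; on 'c' 3→0 → fail=3;  out {4}∪∅={4}
  n10('acccca'): parent n9 fail=3; on 'a' 3 → fail=4;  out {3}∪{1}={1,3}

Scan:
i=0 'a': node 0→1
i=1 'a': node 1→2  emit P0@[0:1]
i=2 'a': node 2→2 (via fail)  emit P0@[1:2]
i=3 'c': node 2→6 (via fail)
i=4 'c': node 6→7
i=5 'c': node 7→8
i=6 'b': node 8→11 (via fail)  emit P5@[6:6]
i=7 'b': node 11→11 (via fail)  emit P5@[7:7]
i=8 'c': node 11→3 (via fail)
i=9 'b': node 3→11 (via fail)  emit P5@[9:9]
i=10 'c': node 11→3 (via fail)
i=11 'a': node 3→4  emit P1@[10:11]
i=12 'a': node 4→2 (via fail)  emit P0@[11:12]
i=13 'a': node 2→2 (via fail)  emit P0@[12:13]
i=14 'b': node 2→5  emit P2@[12:14],P5@[14:14]
i=15 'b': node 5→11 (via fail)  emit P5@[15:15]
i=16 'a': node 11→12
i=17 'b': node 12→13  emit P5@[17:17]
i=18 'c': node 13→14
i=19 'c': node 14→15  emit P4@[15:19]
i=20 'c': node 15→3 (via fail)
i=21 'c': node 3→3 (via fail)
i=22 'a': node 3→4  emit P1@[21:22]
i=23 'b': node 4→11 (via fail)  emit P5@[23:23]
i=24 'b': node 11→11 (via fail)  emit P5@[24:24]
i=25 'c': node 11→3 (via fail)
i=26 'a': node 3→4  emit P1@[25:26]
i=27 'b': node 4→11 (via fail)  emit P5@[27:27]
i=28 'a': node 11→12
i=29 'b': node 12→13  emit P5@[29:29]
i=30 'a': node 13→12 (via fail)
i=31 'c': node 12→6 (via fail)
i=32 'c': node 6→7
i=33 'b': node 7→11 (via fail)  emit P5@[33:33]
i=34 'a': node 11→12
i=35 'a': node 12→2 (via fail)  emit P0@[34:35]
i=36 'c': node 2→6 (via fail)
i=37 'c': node 6→7
i=38 'a': node 7→4 (via fail)  emit P1@[37:38]
i=39 'a': node 4→2 (via fail)  emit P0@[38:39]
i=40 'a': node 2→2 (via fail)  emit P0@[39:40]
i=41 'a': node 2→2 (via fail)  emit P0@[40:41]
i=42 'a': node 2→2 (via fail)  emit P0@[41:42]
i=43 'b': node 2→5  emit P2@[41:43],P5@[43:43]
i=44 'a': node 5→12 (via fail)
i=45 'b': node 12→13  emit P5@[45:45]
i=46 'c': node 13→14
i=47 'c': node 14→15  emit P4@[43:47]
i=48 'b': node 15→11 (via fail)  emit P5@[48:48]
i=49 'b': node 11→11 (via fail)  emit P5@[49:49]
i=50 'c': node 11→3 (via fail)
i=51 'a': node 3→4  emit P1@[50:51]
i=52 'a': node 4→2 (via fail)  emit P0@[51:52]
i=53 'b': node 2→5  emit P2@[51:53],P5@[53:53]
i=54 'b': node 5→11 (via fail)  emit P5@[54:54]
i=55 'a': node 11→12
i=56 'b': node 12→13  emit P5@[56:56]
i=57 'c': node 13→14
i=58 'c': node 14→15  emit P4@[54:58]
i=59 'a': node 15→4 (via fail)  emit P1@[58:59]
i=60 'c': node 4→6 (via fail)
i=61 'c': node 6→7
i=62 'c': node 7→8
i=63 'c': node 8→9
i=64 'a': node 9→10  emit P1@[63:64],P3@[59:64]
i=65 'a': node 10→2 (via fail)  emit P0@[64:65]
i=66 'c': node 2→6 (via fail)
i=67 'c': node 6→7
i=68 'c': node 7→8
i=69 'c': node 8→9
i=70 'a': node 9→10  emit P1@[69:70],P3@[65:70]
i=71 'b': node 10→11 (via fail)  emit P5@[71:71]
i=72 'b': node 11→11 (via fail)  emit P5@[72:72]
i=73 'a': node 11→12
i=74 'b': node 12→13  emit P5@[74:74]

Matches: [[1,0],[2,0],[6,5],[7,5],[9,5],[11,1],[12,0],[13,0],[14,2],[14,5],[15,5],[17,5],[19,4],[22,1],[23,5],[24,5],[26,1],[27,5],[29,5],[33,5],[35,0],[38,1],[39,0],[40,0],[41,0],[42,0],[43,2],[43,5],[45,5],[47,4],[48,5],[49,5],[51,1],[52,0],[53,2],[53,5],[54,5],[56,5],[58,4],[59,1],[64,1],[64,3],[65,0],[70,1],[70,3],[71,5],[72,5],[74,5]]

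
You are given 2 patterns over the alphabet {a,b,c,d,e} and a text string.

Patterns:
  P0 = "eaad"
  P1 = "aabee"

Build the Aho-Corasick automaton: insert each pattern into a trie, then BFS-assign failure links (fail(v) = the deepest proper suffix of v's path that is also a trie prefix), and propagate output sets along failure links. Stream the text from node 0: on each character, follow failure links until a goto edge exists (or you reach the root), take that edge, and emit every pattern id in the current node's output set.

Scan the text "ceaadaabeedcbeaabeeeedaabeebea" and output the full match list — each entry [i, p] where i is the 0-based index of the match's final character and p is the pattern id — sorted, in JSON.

Build automaton:
Trie nodes:
  n0 'ε': a→5 e→1
  n1 'e': a→2
  n2 'ea': a→3
  n3 'eaa': d→4
  n4 'eaad': ·  [P0 ends]
  n5 'a': a→6
  n6 'aa': b→7
  n7 'aab': e→8
  n8 'aabe': e→9
  n9 'aabee': ·  [P1 ends]

BFS fail/out derivation:
  n1('e'): parent n0 fail=0; on 'e' 0 → fail=0;  out ∅∪∅=∅
  n5('a'): parent n0 fail=0; on 'a' 0 → fail=0;  out ∅∪∅=∅
  n2('ea'): parent n1 fail=0; on 'a' 0 → fail=5;  out ∅∪∅=∅
  n6('aa'): parent n5 fail=0; on 'a' 0 → fail=5;  out ∅∪∅=∅
  n3('eaa'): parent n2 fail=5; on 'a' 5 → fail=6;  out ∅∪∅=∅
  n7('aab'): parent n6 fail=5; on 'b' 5→0 → fail=0;  out ∅∪∅=∅
  n4('eaad'): parent n3 fail=6; on 'd' 6→5→0 → fail=0;  out {0}∪∅={0}
  n8('aabe'): parent n7 fail=0; on 'e' 0 → fail=1;  out ∅∪∅=∅
  n9('aabee'): parent n8 fail=1; on 'e' 1→0 → fail=1;  out {1}∪∅={1}

Run:
[0] read 'c'  n0⇒n0
[1] read 'e'  n0⇒n1
[2] read 'a'  n1⇒n2
[3] read 'a'  n2⇒n3
[4] read 'd'  n3⇒n4  ** P0@[1:4]
[5] read 'a'  n4⇒n5 ·f
[6] read 'a'  n5⇒n6
[7] read 'b'  n6⇒n7
[8] read 'e'  n7⇒n8
[9] read 'e'  n8⇒n9  ** P1@[5:9]
[10] read 'd'  n9⇒n0 ·f
[11] read 'c'  n0⇒n0
[12] read 'b'  n0⇒n0
[13] read 'e'  n0⇒n1
[14] read 'a'  n1⇒n2
[15] read 'a'  n2⇒n3
[16] read 'b'  n3⇒n7 ·f
[17] read 'e'  n7⇒n8
[18] read 'e'  n8⇒n9  ** P1@[14:18]
[19] read 'e'  n9⇒n1 ·f
[20] read 'e'  n1⇒n1 ·f
[21] read 'd'  n1⇒n0 ·f
[22] read 'a'  n0⇒n5
[23] read 'a'  n5⇒n6
[24] read 'b'  n6⇒n7
[25] read 'e'  n7⇒n8
[26] read 'e'  n8⇒n9  ** P1@[22:26]
[27] read 'b'  n9⇒n0 ·f
[28] read 'e'  n0⇒n1
[29] read 'a'  n1⇒n2

Matches: [[4,0],[9,1],[18,1],[26,1]]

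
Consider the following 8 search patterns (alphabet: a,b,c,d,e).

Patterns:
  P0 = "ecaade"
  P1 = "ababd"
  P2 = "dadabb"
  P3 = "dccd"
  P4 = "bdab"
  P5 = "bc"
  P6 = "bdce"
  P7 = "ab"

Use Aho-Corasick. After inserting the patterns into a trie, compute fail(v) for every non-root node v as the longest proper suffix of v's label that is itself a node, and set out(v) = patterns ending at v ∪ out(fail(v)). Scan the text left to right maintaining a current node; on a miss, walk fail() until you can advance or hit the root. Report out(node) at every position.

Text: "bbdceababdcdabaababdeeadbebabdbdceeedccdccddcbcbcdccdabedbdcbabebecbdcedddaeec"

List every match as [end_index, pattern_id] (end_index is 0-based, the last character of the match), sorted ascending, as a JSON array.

Build:
Trie (insert patterns):
  0='ε' goto a→7 b→21 d→12 e→1
  1='e' goto c→2
  2='ec' goto a→3
  3='eca' goto a→4
  4='ecaa' goto d→5
  5='ecaad' goto e→6
  6='ecaade' goto ·  ←P0
  7='a' goto b→8
  8='ab' goto a→9  ←P7
  9='aba' goto b→10
  10='abab' goto d→11
  11='ababd' goto ·  ←P1
  12='d' goto a→13 c→18
  13='da' goto d→14
  14='dad' goto a→15
  15='dada' goto b→16
  16='dadab' goto b→17
  17='dadabb' goto ·  ←P2
  18='dc' goto c→19
  19='dcc' goto d→20
  20='dccd' goto ·  ←P3
  21='b' goto c→25 d→22
  22='bd' goto a→23 c→26
  23='bda' goto b→24
  24='bdab' goto ·  ←P4
  25='bc' goto ·  ←P5
  26='bdc' goto e→27
  27='bdce' goto ·  ←P6

BFS fail/out derivation:
  fail(1) 'e': from fail(0)=0 chase 'e': 0 ⇒ 0;  out=∅∪out(0)=∅
  fail(7) 'a': from fail(0)=0 chase 'a': 0 ⇒ 0;  out=∅∪out(0)=∅
  fail(12) 'd': from fail(0)=0 chase 'd': 0 ⇒ 0;  out=∅∪out(0)=∅
  fail(21) 'b': from fail(0)=0 chase 'b': 0 ⇒ 0;  out=∅∪out(0)=∅
  fail(2) 'ec': from fail(1)=0 chase 'c': 0 ⇒ 0;  out=∅∪out(0)=∅
  fail(8) 'ab': from fail(7)=0 chase 'b': 0 ⇒ 21;  out={7}∪out(21)={7}
  fail(13) 'da': from fail(12)=0 chase 'a': 0 ⇒ 7;  out=∅∪out(7)=∅
  fail(18) 'dc': from fail(12)=0 chase 'c': 0 ⇒ 0;  out=∅∪out(0)=∅
  fail(22) 'bd': from fail(21)=0 chase 'd': 0 ⇒ 12;  out=∅∪out(12)=∅
  fail(25) 'bc': from fail(21)=0 chase 'c': 0 ⇒ 0;  out={5}∪out(0)={5}
  fail(3) 'eca': from fail(2)=0 chase 'a': 0 ⇒ 7;  out=∅∪out(7)=∅
  fail(9) 'aba': from fail(8)=21 chase 'a': 21→0 ⇒ 7;  out=∅∪out(7)=∅
  fail(14) 'dad': from fail(13)=7 chase 'd': 7→0 ⇒ 12;  out=∅∪out(12)=∅
  fail(19) 'dcc': from fail(18)=0 chase 'c': 0 ⇒ 0;  out=∅∪out(0)=∅
  fail(23) 'bda': from fail(22)=12 chase 'a': 12 ⇒ 13;  out=∅∪out(13)=∅
  fail(26) 'bdc': from fail(22)=12 chase 'c': 12 ⇒ 18;  out=∅∪out(18)=∅
  fail(4) 'ecaa': from fail(3)=7 chase 'a': 7→0 ⇒ 7;  out=∅∪out(7)=∅
  fail(10) 'abab': from fail(9)=7 chase 'b': 7 ⇒ 8;  out=∅∪out(8)={7}
  fail(15) 'dada': from fail(14)=12 chase 'a': 12 ⇒ 13;  out=∅∪out(13)=∅
  fail(20) 'dccd': from fail(19)=0 chase 'd': 0 ⇒ 12;  out={3}∪out(12)={3}
  fail(24) 'bdab': from fail(23)=13 chase 'b': 13→7 ⇒ 8;  out={4}∪out(8)={4,7}
  fail(27) 'bdce': from fail(26)=18 chase 'e': 18→0 ⇒ 1;  out={6}∪out(1)={6}
  fail(5) 'ecaad': from fail(4)=7 chase 'd': 7→0 ⇒ 12;  out=∅∪out(12)=∅
  fail(11) 'ababd': from fail(10)=8 chase 'd': 8→21 ⇒ 22;  out={1}∪out(22)={1}
  fail(16) 'dadab': from fail(15)=13 chase 'b': 13→7 ⇒ 8;  out=∅∪out(8)={7}
  fail(6) 'ecaade': from fail(5)=12 chase 'e': 12→0 ⇒ 1;  out={0}∪out(1)={0}
  fail(17) 'dadabb': from fail(16)=8 chase 'b': 8→21→0 ⇒ 21;  out={2}∪out(21)={2}

Scan:
i=0 'b': node 0→21
i=1 'b': node 21→21 ·f
i=2 'd': node 21→22
i=3 'c': node 22→26
i=4 'e': node 26→27  → match P6@[1:4]
i=5 'a': node 27→7 ·f
i=6 'b': node 7→8  → match P7@[5:6]
i=7 'a': node 8→9
i=8 'b': node 9→10  → match P7@[7:8]
i=9 'd': node 10→11  → match P1@[5:9]
i=10 'c': node 11→26 ·f
i=11 'd': node 26→12 ·f
i=12 'a': node 12→13
i=13 'b': node 13→8 ·f  → match P7@[12:13]
i=14 'a': node 8→9
i=15 'a': node 9→7 ·f
i=16 'b': node 7→8  → match P7@[15:16]
i=17 'a': node 8→9
i=18 'b': node 9→10  → match P7@[17:18]
i=19 'd': node 10→11  → match P1@[15:19]
i=20 'e': node 11→1 ·f
i=21 'e': node 1→1 ·f
i=22 'a': node 1→7 ·f
i=23 'd': node 7→12 ·f
i=24 'b': node 12→21 ·f
i=25 'e': node 21→1 ·f
i=26 'b': node 1→21 ·f
i=27 'a': node 21→7 ·f
i=28 'b': node 7→8  → match P7@[27:28]
i=29 'd': node 8→22 ·f
i=30 'b': node 22→21 ·f
i=31 'd': node 21→22
i=32 'c': node 22→26
i=33 'e': node 26→27  → match P6@[30:33]
i=34 'e': node 27→1 ·f
i=35 'e': node 1→1 ·f
i=36 'd': node 1→12 ·f
i=37 'c': node 12→18
i=38 'c': node 18→19
i=39 'd': node 19→20  → match P3@[36:39]
i=40 'c': node 20→18 ·f
i=41 'c': node 18→19
i=42 'd': node 19→20  → match P3@[39:42]
i=43 'd': node 20→12 ·f
i=44 'c': node 12→18
i=45 'b': node 18→21 ·f
i=46 'c': node 21→25  → match P5@[45:46]
i=47 'b': node 25→21 ·f
i=48 'c': node 21→25  → match P5@[47:48]
i=49 'd': node 25→12 ·f
i=50 'c': node 12→18
i=51 'c': node 18→19
i=52 'd': node 19→20  → match P3@[49:52]
i=53 'a': node 20→13 ·f
i=54 'b': node 13→8 ·f  → match P7@[53:54]
i=55 'e': node 8→1 ·f
i=56 'd': node 1→12 ·f
i=57 'b': node 12→21 ·f
i=58 'd': node 21→22
i=59 'c': node 22→26
i=60 'b': node 26→21 ·f
i=61 'a': node 21→7 ·f
i=62 'b': node 7→8  → match P7@[61:62]
i=63 'e': node 8→1 ·f
i=64 'b': node 1→21 ·f
i=65 'e': node 21→1 ·f
i=66 'c': node 1→2
i=67 'b': node 2→21 ·f
i=68 'd': node 21→22
i=69 'c': node 22→26
i=70 'e': node 26→27  → match P6@[67:70]
i=71 'd': node 27→12 ·f
i=72 'd': node 12→12 ·f
i=73 'd': node 12→12 ·f
i=74 'a': node 12→13
i=75 'e': node 13→1 ·f
i=76 'e': node 1→1 ·f
i=77 'c': node 1→2

All matches (sorted): [[4,6],[6,7],[8,7],[9,1],[13,7],[16,7],[18,7],[19,1],[28,7],[33,6],[39,3],[42,3],[46,5],[48,5],[52,3],[54,7],[62,7],[70,6]]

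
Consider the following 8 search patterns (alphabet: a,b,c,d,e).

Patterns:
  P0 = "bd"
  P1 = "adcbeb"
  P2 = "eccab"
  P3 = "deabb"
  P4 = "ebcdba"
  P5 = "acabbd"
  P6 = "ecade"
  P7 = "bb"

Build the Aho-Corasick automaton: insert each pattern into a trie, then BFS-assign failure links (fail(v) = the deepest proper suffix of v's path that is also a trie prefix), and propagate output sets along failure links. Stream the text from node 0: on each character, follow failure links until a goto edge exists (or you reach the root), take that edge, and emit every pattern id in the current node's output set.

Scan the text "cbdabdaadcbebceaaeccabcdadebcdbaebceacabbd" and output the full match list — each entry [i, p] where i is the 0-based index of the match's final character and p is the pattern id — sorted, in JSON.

Build automaton:
Trie nodes:
  n0 'ε': a→3 b→1 d→14 e→9
  n1 'b': b→32 d→2
  n2 'bd': ·  [P0 ends]
  n3 'a': c→24 d→4
  n4 'ad': c→5
  n5 'adc': b→6
  n6 'adcb': e→7
  n7 'adcbe': b→8
  n8 'adcbeb': ·  [P1 ends]
  n9 'e': b→19 c→10
  n10 'ec': a→29 c→11
  n11 'ecc': a→12
  n12 'ecca': b→13
  n13 'eccab': ·  [P2 ends]
  n14 'd': e→15
  n15 'de': a→16
  n16 'dea': b→17
  n17 'deab': b→18
  n18 'deabb': ·  [P3 ends]
  n19 'eb': c→20
  n20 'ebc': d→21
  n21 'ebcd': b→22
  n22 'ebcdb': a→23
  n23 'ebcdba': ·  [P4 ends]
  n24 'ac': a→25
  n25 'aca': b→26
  n26 'acab': b→27
  n27 'acabb': d→28
  n28 'acabbd': ·  [P5 ends]
  n29 'eca': d→30
  n30 'ecad': e→31
  n31 'ecade': ·  [P6 ends]
  n32 'bb': ·  [P7 ends]

Failure links (BFS by depth):
  n1('b'): parent n0 fail=0; on 'b' 0 → fail=0;  out ∅∪∅=∅
  n3('a'): parent n0 fail=0; on 'a' 0 → fail=0;  out ∅∪∅=∅
  n9('e'): parent n0 fail=0; on 'e' 0 → fail=0;  out ∅∪∅=∅
  n14('d'): parent n0 fail=0; on 'd' 0 → fail=0;  out ∅∪∅=∅
  n2('bd'): parent n1 fail=0; on 'd' 0 → fail=14;  out {0}∪∅={0}
  n4('ad'): parent n3 fail=0; on 'd' 0 → fail=14;  out ∅∪∅=∅
  n10('ec'): parent n9 fail=0; on 'c' 0 → fail=0;  out ∅∪∅=∅
  n15('de'): parent n14 fail=0; on 'e' 0 → fail=9;  out ∅∪∅=∅
  n19('eb'): parent n9 fail=0; on 'b' 0 → fail=1;  out ∅∪∅=∅
  n24('ac'): parent n3 fail=0; on 'c' 0 → fail=0;  out ∅∪∅=∅
  n32('bb'): parent n1 fail=0; on 'b' 0 → fail=1;  out {7}∪∅={7}
  n5('adc'): parent n4 fail=14; on 'c' 14→0 → fail=0;  out ∅∪∅=∅
  n11('ecc'): parent n10 fail=0; on 'c' 0 → fail=0;  out ∅∪∅=∅
  n16('dea'): parent n15 fail=9; on 'a' 9→0 → fail=3;  out ∅∪∅=∅
  n20('ebc'): parent n19 fail=1; on 'c' 1→0 → fail=0;  out ∅∪∅=∅
  n25('aca'): parent n24 fail=0; on 'a' 0 → fail=3;  out ∅∪∅=∅
  n29('eca'): parent n10 fail=0; on 'a' 0 → fail=3;  out ∅∪∅=∅
  n6('adcb'): parent n5 fail=0; on 'b' 0 → fail=1;  out ∅∪∅=∅
  n12('ecca'): parent n11 fail=0; on 'a' 0 → fail=3;  out ∅∪∅=∅
  n17('deab'): parent n16 fail=3; on 'b' 3→0 → fail=1;  out ∅∪∅=∅
  n21('ebcd'): parent n20 fail=0; on 'd' 0 → fail=14;  out ∅∪∅=∅
  n26('acab'): parent n25 fail=3; on 'b' 3→0 → fail=1;  out ∅∪∅=∅
  n30('ecad'): parent n29 fail=3; on 'd' 3 → fail=4;  out ∅∪∅=∅
  n7('adcbe'): parent n6 fail=1; on 'e' 1→0 → fail=9;  out ∅∪∅=∅
  n13('eccab'): parent n12 fail=3; on 'b' 3→0 → fail=1;  out {2}∪∅={2}
  n18('deabb'): parent n17 fail=1; on 'b' 1 → fail=32;  out {3}∪{7}={3,7}
  n22('ebcdb'): parent n21 fail=14; on 'b' 14→0 → fail=1;  out ∅∪∅=∅
  n27('acabb'): parent n26 fail=1; on 'b' 1 → fail=32;  out ∅∪{7}={7}
  n31('ecade'): parent n30 fail=4; on 'e' 4→14 → fail=15;  out {6}∪∅={6}
  n8('adcbeb'): parent n7 fail=9; on 'b' 9 → fail=19;  out {1}∪∅={1}
  n23('ebcdba'): parent n22 fail=1; on 'a' 1→0 → fail=3;  out {4}∪∅={4}
  n28('acabbd'): parent n27 fail=32; on 'd' 32→1 → fail=2;  out {5}∪{0}={0,5}

Text stream:
i=0 'c': node 0→0
i=1 'b': node 0→1
i=2 'd': node 1→2  ** P0@[1:2]
i=3 'a': node 2→3 (fail-walked)
i=4 'b': node 3→1 (fail-walked)
i=5 'd': node 1→2  ** P0@[4:5]
i=6 'a': node 2→3 (fail-walked)
i=7 'a': node 3→3 (fail-walked)
i=8 'd': node 3→4
i=9 'c': node 4→5
i=10 'b': node 5→6
i=11 'e': node 6→7
i=12 'b': node 7→8  ** P1@[7:12]
i=13 'c': node 8→20 (fail-walked)
i=14 'e': node 20→9 (fail-walked)
i=15 'a': node 9→3 (fail-walked)
i=16 'a': node 3→3 (fail-walked)
i=17 'e': node 3→9 (fail-walked)
i=18 'c': node 9→10
i=19 'c': node 10→11
i=20 'a': node 11→12
i=21 'b': node 12→13  ** P2@[17:21]
i=22 'c': node 13→0 (fail-walked)
i=23 'd': node 0→14
i=24 'a': node 14→3 (fail-walked)
i=25 'd': node 3→4
i=26 'e': node 4→15 (fail-walked)
i=27 'b': node 15→19 (fail-walked)
i=28 'c': node 19→20
i=29 'd': node 20→21
i=30 'b': node 21→22
i=31 'a': node 22→23  ** P4@[26:31]
i=32 'e': node 23→9 (fail-walked)
i=33 'b': node 9→19
i=34 'c': node 19→20
i=35 'e': node 20→9 (fail-walked)
i=36 'a': node 9→3 (fail-walked)
i=37 'c': node 3→24
i=38 'a': node 24→25
i=39 'b': node 25→26
i=40 'b': node 26→27  ** P7@[39:40]
i=41 'd': node 27→28  ** P0@[40:41],P5@[36:41]

All matches (sorted): [[2,0],[5,0],[12,1],[21,2],[31,4],[40,7],[41,0],[41,5]]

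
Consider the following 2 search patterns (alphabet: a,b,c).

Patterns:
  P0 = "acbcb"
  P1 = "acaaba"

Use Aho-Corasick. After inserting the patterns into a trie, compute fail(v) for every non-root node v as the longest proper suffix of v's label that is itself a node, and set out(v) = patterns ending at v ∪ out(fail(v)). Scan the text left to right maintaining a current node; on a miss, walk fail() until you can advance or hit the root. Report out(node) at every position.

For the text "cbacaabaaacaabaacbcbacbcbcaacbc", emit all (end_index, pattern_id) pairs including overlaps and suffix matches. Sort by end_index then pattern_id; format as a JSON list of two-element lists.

Construct AC machine:
Trie (insert patterns):
  0='ε' goto a→1
  1='a' goto c→2
  2='ac' goto a→6 b→3
  3='acb' goto c→4
  4='acbc' goto b→5
  5='acbcb' goto ·  ←P0
  6='aca' goto a→7
  7='acaa' goto b→8
  8='acaab' goto a→9
  9='acaaba' goto ·  ←P1

Failure links (BFS by depth):
  fail(1) 'a': from fail(0)=0 chase 'a': 0 ⇒ 0;  out=∅∪out(0)=∅
  fail(2) 'ac': from fail(1)=0 chase 'c': 0 ⇒ 0;  out=∅∪out(0)=∅
  fail(3) 'acb': from fail(2)=0 chase 'b': 0 ⇒ 0;  out=∅∪out(0)=∅
  fail(6) 'aca': from fail(2)=0 chase 'a': 0 ⇒ 1;  out=∅∪out(1)=∅
  fail(4) 'acbc': from fail(3)=0 chase 'c': 0 ⇒ 0;  out=∅∪out(0)=∅
  fail(7) 'acaa': from fail(6)=1 chase 'a': 1→0 ⇒ 1;  out=∅∪out(1)=∅
  fail(5) 'acbcb': from fail(4)=0 chase 'b': 0 ⇒ 0;  out={0}∪out(0)={0}
  fail(8) 'acaab': from fail(7)=1 chase 'b': 1→0 ⇒ 0;  out=∅∪out(0)=∅
  fail(9) 'acaaba': from fail(8)=0 chase 'a': 0 ⇒ 1;  out={1}∪out(1)={1}

Scan:
[0] read 'c'  n0⇒n0
[1] read 'b'  n0⇒n0
[2] read 'a'  n0⇒n1
[3] read 'c'  n1⇒n2
[4] read 'a'  n2⇒n6
[5] read 'a'  n6⇒n7
[6] read 'b'  n7⇒n8
[7] read 'a'  n8⇒n9  emit P1@[2:7]
[8] read 'a'  n9⇒n1 (fail-walked)
[9] read 'a'  n1⇒n1 (fail-walked)
[10] read 'c'  n1⇒n2
[11] read 'a'  n2⇒n6
[12] read 'a'  n6⇒n7
[13] read 'b'  n7⇒n8
[14] read 'a'  n8⇒n9  emit P1@[9:14]
[15] read 'a'  n9⇒n1 (fail-walked)
[16] read 'c'  n1⇒n2
[17] read 'b'  n2⇒n3
[18] read 'c'  n3⇒n4
[19] read 'b'  n4⇒n5  emit P0@[15:19]
[20] read 'a'  n5⇒n1 (fail-walked)
[21] read 'c'  n1⇒n2
[22] read 'b'  n2⇒n3
[23] read 'c'  n3⇒n4
[24] read 'b'  n4⇒n5  emit P0@[20:24]
[25] read 'c'  n5⇒n0 (fail-walked)
[26] read 'a'  n0⇒n1
[27] read 'a'  n1⇒n1 (fail-walked)
[28] read 'c'  n1⇒n2
[29] read 'b'  n2⇒n3
[30] read 'c'  n3⇒n4

Matches: [[7,1],[14,1],[19,0],[24,0]]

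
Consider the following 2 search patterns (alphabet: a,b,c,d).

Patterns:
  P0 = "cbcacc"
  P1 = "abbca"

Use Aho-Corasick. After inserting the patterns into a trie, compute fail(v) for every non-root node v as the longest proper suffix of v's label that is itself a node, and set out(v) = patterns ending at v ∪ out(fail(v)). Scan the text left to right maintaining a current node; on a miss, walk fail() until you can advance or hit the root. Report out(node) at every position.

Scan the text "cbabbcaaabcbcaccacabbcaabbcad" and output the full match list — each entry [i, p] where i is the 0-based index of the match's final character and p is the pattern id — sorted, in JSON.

Construct AC machine:
Trie (insert patterns):
  0='ε' goto a→7 c→1
  1='c' goto b→2
  2='cb' goto c→3
  3='cbc' goto a→4
  4='cbca' goto c→5
  5='cbcac' goto c→6
  6='cbcacc' goto ·  ←P0
  7='a' goto b→8
  8='ab' goto b→9
  9='abb' goto c→10
  10='abbc' goto a→11
  11='abbca' goto ·  ←P1

Failure links (BFS by depth):
  fail(1) 'c': from fail(0)=0 chase 'c': 0 ⇒ 0;  out=∅∪out(0)=∅
  fail(7) 'a': from fail(0)=0 chase 'a': 0 ⇒ 0;  out=∅∪out(0)=∅
  fail(2) 'cb': from fail(1)=0 chase 'b': 0 ⇒ 0;  out=∅∪out(0)=∅
  fail(8) 'ab': from fail(7)=0 chase 'b': 0 ⇒ 0;  out=∅∪out(0)=∅
  fail(3) 'cbc': from fail(2)=0 chase 'c': 0 ⇒ 1;  out=∅∪out(1)=∅
  fail(9) 'abb': from fail(8)=0 chase 'b': 0 ⇒ 0;  out=∅∪out(0)=∅
  fail(4) 'cbca': from fail(3)=1 chase 'a': 1→0 ⇒ 7;  out=∅∪out(7)=∅
  fail(10) 'abbc': from fail(9)=0 chase 'c': 0 ⇒ 1;  out=∅∪out(1)=∅
  fail(5) 'cbcac': from fail(4)=7 chase 'c': 7→0 ⇒ 1;  out=∅∪out(1)=∅
  fail(11) 'abbca': from fail(10)=1 chase 'a': 1→0 ⇒ 7;  out={1}∪out(7)={1}
  fail(6) 'cbcacc': from fail(5)=1 chase 'c': 1→0 ⇒ 1;  out={0}∪out(1)={0}

Scan:
pos 0 'c': at 1
pos 1 'b': at 2
pos 2 'a': at 7 (via fail)
pos 3 'b': at 8
pos 4 'b': at 9
pos 5 'c': at 10
pos 6 'a': at 11  → match P1@[2:6]
pos 7 'a': at 7 (via fail)
pos 8 'a': at 7 (via fail)
pos 9 'b': at 8
pos 10 'c': at 1 (via fail)
pos 11 'b': at 2
pos 12 'c': at 3
pos 13 'a': at 4
pos 14 'c': at 5
pos 15 'c': at 6  → match P0@[10:15]
pos 16 'a': at 7 (via fail)
pos 17 'c': at 1 (via fail)
pos 18 'a': at 7 (via fail)
pos 19 'b': at 8
pos 20 'b': at 9
pos 21 'c': at 10
pos 22 'a': at 11  → match P1@[18:22]
pos 23 'a': at 7 (via fail)
pos 24 'b': at 8
pos 25 'b': at 9
pos 26 'c': at 10
pos 27 'a': at 11  → match P1@[23:27]
pos 28 'd': at 0 (via fail)

Result: [[6,1],[15,0],[22,1],[27,1]]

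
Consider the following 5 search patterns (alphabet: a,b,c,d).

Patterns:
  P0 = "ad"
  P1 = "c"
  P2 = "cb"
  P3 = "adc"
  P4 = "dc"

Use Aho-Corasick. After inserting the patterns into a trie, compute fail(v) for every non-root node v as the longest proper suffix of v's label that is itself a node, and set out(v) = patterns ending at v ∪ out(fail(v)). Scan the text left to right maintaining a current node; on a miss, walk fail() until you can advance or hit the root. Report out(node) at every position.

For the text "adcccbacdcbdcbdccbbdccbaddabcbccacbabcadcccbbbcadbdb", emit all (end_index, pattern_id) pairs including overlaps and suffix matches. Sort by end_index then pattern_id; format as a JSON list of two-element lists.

Construct AC machine:
Trie nodes:
  0='ε' goto a→1 c→3 d→6
  1='a' goto d→2
  2='ad' goto c→5  ←P0
  3='c' goto b→4  ←P1
  4='cb' goto ·  ←P2
  5='adc' goto ·  ←P3
  6='d' goto c→7
  7='dc' goto ·  ←P4

BFS fail/out derivation:
  n1('a'): parent n0 fail=0; on 'a' 0 → fail=0;  out ∅∪∅=∅
  n3('c'): parent n0 fail=0; on 'c' 0 → fail=0;  out {1}∪∅={1}
  n6('d'): parent n0 fail=0; on 'd' 0 → fail=0;  out ∅∪∅=∅
  n2('ad'): parent n1 fail=0; on 'd' 0 → fail=6;  out {0}∪∅={0}
  n4('cb'): parent n3 fail=0; on 'b' 0 → fail=0;  out {2}∪∅={2}
  n7('dc'): parent n6 fail=0; on 'c' 0 → fail=3;  out {4}∪{1}={1,4}
  n5('adc'): parent n2 fail=6; on 'c' 6 → fail=7;  out {3}∪{1,4}={1,3,4}

Text stream:
pos 0 'a': at 1
pos 1 'd': at 2  emit P0@[0:1]
pos 2 'c': at 5  emit P1@[2:2],P3@[0:2],P4@[1:2]
pos 3 'c': at 3 ·f  emit P1@[3:3]
pos 4 'c': at 3 ·f  emit P1@[4:4]
pos 5 'b': at 4  emit P2@[4:5]
pos 6 'a': at 1 ·f
pos 7 'c': at 3 ·f  emit P1@[7:7]
pos 8 'd': at 6 ·f
pos 9 'c': at 7  emit P1@[9:9],P4@[8:9]
pos 10 'b': at 4 ·f  emit P2@[9:10]
pos 11 'd': at 6 ·f
pos 12 'c': at 7  emit P1@[12:12],P4@[11:12]
pos 13 'b': at 4 ·f  emit P2@[12:13]
pos 14 'd': at 6 ·f
pos 15 'c': at 7  emit P1@[15:15],P4@[14:15]
pos 16 'c': at 3 ·f  emit P1@[16:16]
pos 17 'b': at 4  emit P2@[16:17]
pos 18 'b': at 0 ·f
pos 19 'd': at 6
pos 20 'c': at 7  emit P1@[20:20],P4@[19:20]
pos 21 'c': at 3 ·f  emit P1@[21:21]
pos 22 'b': at 4  emit P2@[21:22]
pos 23 'a': at 1 ·f
pos 24 'd': at 2  emit P0@[23:24]
pos 25 'd': at 6 ·f
pos 26 'a': at 1 ·f
pos 27 'b': at 0 ·f
pos 28 'c': at 3  emit P1@[28:28]
pos 29 'b': at 4  emit P2@[28:29]
pos 30 'c': at 3 ·f  emit P1@[30:30]
pos 31 'c': at 3 ·f  emit P1@[31:31]
pos 32 'a': at 1 ·f
pos 33 'c': at 3 ·f  emit P1@[33:33]
pos 34 'b': at 4  emit P2@[33:34]
pos 35 'a': at 1 ·f
pos 36 'b': at 0 ·f
pos 37 'c': at 3  emit P1@[37:37]
pos 38 'a': at 1 ·f
pos 39 'd': at 2  emit P0@[38:39]
pos 40 'c': at 5  emit P1@[40:40],P3@[38:40],P4@[39:40]
pos 41 'c': at 3 ·f  emit P1@[41:41]
pos 42 'c': at 3 ·f  emit P1@[42:42]
pos 43 'b': at 4  emit P2@[42:43]
pos 44 'b': at 0 ·f
pos 45 'b': at 0
pos 46 'c': at 3  emit P1@[46:46]
pos 47 'a': at 1 ·f
pos 48 'd': at 2  emit P0@[47:48]
pos 49 'b': at 0 ·f
pos 50 'd': at 6
pos 51 'b': at 0 ·f

Result: [[1,0],[2,1],[2,3],[2,4],[3,1],[4,1],[5,2],[7,1],[9,1],[9,4],[10,2],[12,1],[12,4],[13,2],[15,1],[15,4],[16,1],[17,2],[20,1],[20,4],[21,1],[22,2],[24,0],[28,1],[29,2],[30,1],[31,1],[33,1],[34,2],[37,1],[39,0],[40,1],[40,3],[40,4],[41,1],[42,1],[43,2],[46,1],[48,0]]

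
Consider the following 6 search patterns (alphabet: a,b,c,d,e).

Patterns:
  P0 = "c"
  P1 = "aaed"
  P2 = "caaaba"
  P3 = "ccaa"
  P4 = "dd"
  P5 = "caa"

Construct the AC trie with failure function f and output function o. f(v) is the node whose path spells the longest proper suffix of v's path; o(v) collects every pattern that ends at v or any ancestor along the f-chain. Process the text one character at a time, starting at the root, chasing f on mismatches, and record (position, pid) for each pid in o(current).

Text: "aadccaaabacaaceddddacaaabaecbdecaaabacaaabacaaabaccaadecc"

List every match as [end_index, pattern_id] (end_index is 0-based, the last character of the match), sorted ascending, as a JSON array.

Build:
Trie nodes:
  0='ε' goto a→2 c→1 d→14
  1='c' goto a→6 c→11  [P0 ends]
  2='a' goto a→3
  3='aa' goto e→4
  4='aae' goto d→5
  5='aaed' goto ·  [P1 ends]
  6='ca' goto a→7
  7='caa' goto a→8  [P5 ends]
  8='caaa' goto b→9
  9='caaab' goto a→10
  10='caaaba' goto ·  [P2 ends]
  11='cc' goto a→12
  12='cca' goto a→13
  13='ccaa' goto ·  [P3 ends]
  14='d' goto d→15
  15='dd' goto ·  [P4 ends]

BFS fail/out derivation:
  fail(1) 'c': from fail(0)=0 chase 'c': 0 ⇒ 0;  out={0}∪out(0)={0}
  fail(2) 'a': from fail(0)=0 chase 'a': 0 ⇒ 0;  out=∅∪out(0)=∅
  fail(14) 'd': from fail(0)=0 chase 'd': 0 ⇒ 0;  out=∅∪out(0)=∅
  fail(3) 'aa': from fail(2)=0 chase 'a': 0 ⇒ 2;  out=∅∪out(2)=∅
  fail(6) 'ca': from fail(1)=0 chase 'a': 0 ⇒ 2;  out=∅∪out(2)=∅
  fail(11) 'cc': from fail(1)=0 chase 'c': 0 ⇒ 1;  out=∅∪out(1)={0}
  fail(15) 'dd': from fail(14)=0 chase 'd': 0 ⇒ 14;  out={4}∪out(14)={4}
  fail(4) 'aae': from fail(3)=2 chase 'e': 2→0 ⇒ 0;  out=∅∪out(0)=∅
  fail(7) 'caa': from fail(6)=2 chase 'a': 2 ⇒ 3;  out={5}∪out(3)={5}
  fail(12) 'cca': from fail(11)=1 chase 'a': 1 ⇒ 6;  out=∅∪out(6)=∅
  fail(5) 'aaed': from fail(4)=0 chase 'd': 0 ⇒ 14;  out={1}∪out(14)={1}
  fail(8) 'caaa': from fail(7)=3 chase 'a': 3→2 ⇒ 3;  out=∅∪out(3)=∅
  fail(13) 'ccaa': from fail(12)=6 chase 'a': 6 ⇒ 7;  out={3}∪out(7)={3,5}
  fail(9) 'caaab': from fail(8)=3 chase 'b': 3→2→0 ⇒ 0;  out=∅∪out(0)=∅
  fail(10) 'caaaba': from fail(9)=0 chase 'a': 0 ⇒ 2;  out={2}∪out(2)={2}

Scan:
pos 0 'a': at 2
pos 1 'a': at 3
pos 2 'd': at 14 (via fail)
pos 3 'c': at 1 (via fail)  → match P0@[3:3]
pos 4 'c': at 11  → match P0@[4:4]
pos 5 'a': at 12
pos 6 'a': at 13  → match P3@[3:6],P5@[4:6]
pos 7 'a': at 8 (via fail)
pos 8 'b': at 9
pos 9 'a': at 10  → match P2@[4:9]
pos 10 'c': at 1 (via fail)  → match P0@[10:10]
pos 11 'a': at 6
pos 12 'a': at 7  → match P5@[10:12]
pos 13 'c': at 1 (via fail)  → match P0@[13:13]
pos 14 'e': at 0 (via fail)
pos 15 'd': at 14
pos 16 'd': at 15  → match P4@[15:16]
pos 17 'd': at 15 (via fail)  → match P4@[16:17]
pos 18 'd': at 15 (via fail)  → match P4@[17:18]
pos 19 'a': at 2 (via fail)
pos 20 'c': at 1 (via fail)  → match P0@[20:20]
pos 21 'a': at 6
pos 22 'a': at 7  → match P5@[20:22]
pos 23 'a': at 8
pos 24 'b': at 9
pos 25 'a': at 10  → match P2@[20:25]
pos 26 'e': at 0 (via fail)
pos 27 'c': at 1  → match P0@[27:27]
pos 28 'b': at 0 (via fail)
pos 29 'd': at 14
pos 30 'e': at 0 (via fail)
pos 31 'c': at 1  → match P0@[31:31]
pos 32 'a': at 6
pos 33 'a': at 7  → match P5@[31:33]
pos 34 'a': at 8
pos 35 'b': at 9
pos 36 'a': at 10  → match P2@[31:36]
pos 37 'c': at 1 (via fail)  → match P0@[37:37]
pos 38 'a': at 6
pos 39 'a': at 7  → match P5@[37:39]
pos 40 'a': at 8
pos 41 'b': at 9
pos 42 'a': at 10  → match P2@[37:42]
pos 43 'c': at 1 (via fail)  → match P0@[43:43]
pos 44 'a': at 6
pos 45 'a': at 7  → match P5@[43:45]
pos 46 'a': at 8
pos 47 'b': at 9
pos 48 'a': at 10  → match P2@[43:48]
pos 49 'c': at 1 (via fail)  → match P0@[49:49]
pos 50 'c': at 11  → match P0@[50:50]
pos 51 'a': at 12
pos 52 'a': at 13  → match P3@[49:52],P5@[50:52]
pos 53 'd': at 14 (via fail)
pos 54 'e': at 0 (via fail)
pos 55 'c': at 1  → match P0@[55:55]
pos 56 'c': at 11  → match P0@[56:56]

All matches (sorted): [[3,0],[4,0],[6,3],[6,5],[9,2],[10,0],[12,5],[13,0],[16,4],[17,4],[18,4],[20,0],[22,5],[25,2],[27,0],[31,0],[33,5],[36,2],[37,0],[39,5],[42,2],[43,0],[45,5],[48,2],[49,0],[50,0],[52,3],[52,5],[55,0],[56,0]]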